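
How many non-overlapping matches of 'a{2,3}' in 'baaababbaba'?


Pattern 'a{2,3}' matches between 2 and 3 consecutive a's (greedy).
String: 'baaababbaba'
Finding runs of a's and applying greedy matching:
  Run at pos 1: 'aaa' (length 3)
  Run at pos 5: 'a' (length 1)
  Run at pos 8: 'a' (length 1)
  Run at pos 10: 'a' (length 1)
Matches: ['aaa']
Count: 1

1


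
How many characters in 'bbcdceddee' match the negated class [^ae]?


Negated class [^ae] matches any char NOT in {a, e}
Scanning 'bbcdceddee':
  pos 0: 'b' -> MATCH
  pos 1: 'b' -> MATCH
  pos 2: 'c' -> MATCH
  pos 3: 'd' -> MATCH
  pos 4: 'c' -> MATCH
  pos 5: 'e' -> no (excluded)
  pos 6: 'd' -> MATCH
  pos 7: 'd' -> MATCH
  pos 8: 'e' -> no (excluded)
  pos 9: 'e' -> no (excluded)
Total matches: 7

7


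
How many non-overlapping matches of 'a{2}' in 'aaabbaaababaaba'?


Pattern 'a{2}' matches exactly 2 consecutive a's (greedy, non-overlapping).
String: 'aaabbaaababaaba'
Scanning for runs of a's:
  Run at pos 0: 'aaa' (length 3) -> 1 match(es)
  Run at pos 5: 'aaa' (length 3) -> 1 match(es)
  Run at pos 9: 'a' (length 1) -> 0 match(es)
  Run at pos 11: 'aa' (length 2) -> 1 match(es)
  Run at pos 14: 'a' (length 1) -> 0 match(es)
Matches found: ['aa', 'aa', 'aa']
Total: 3

3


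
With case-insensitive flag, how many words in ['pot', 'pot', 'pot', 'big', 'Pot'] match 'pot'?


Case-insensitive matching: compare each word's lowercase form to 'pot'.
  'pot' -> lower='pot' -> MATCH
  'pot' -> lower='pot' -> MATCH
  'pot' -> lower='pot' -> MATCH
  'big' -> lower='big' -> no
  'Pot' -> lower='pot' -> MATCH
Matches: ['pot', 'pot', 'pot', 'Pot']
Count: 4

4


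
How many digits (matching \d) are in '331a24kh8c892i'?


\d matches any digit 0-9.
Scanning '331a24kh8c892i':
  pos 0: '3' -> DIGIT
  pos 1: '3' -> DIGIT
  pos 2: '1' -> DIGIT
  pos 4: '2' -> DIGIT
  pos 5: '4' -> DIGIT
  pos 8: '8' -> DIGIT
  pos 10: '8' -> DIGIT
  pos 11: '9' -> DIGIT
  pos 12: '2' -> DIGIT
Digits found: ['3', '3', '1', '2', '4', '8', '8', '9', '2']
Total: 9

9


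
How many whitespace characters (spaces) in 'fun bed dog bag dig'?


\s matches whitespace characters (spaces, tabs, etc.).
Text: 'fun bed dog bag dig'
This text has 5 words separated by spaces.
Number of spaces = number of words - 1 = 5 - 1 = 4

4


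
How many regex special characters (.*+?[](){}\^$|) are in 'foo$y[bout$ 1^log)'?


Regex special characters are: . * + ? [ ] ( ) { } \ ^ $ |
Scanning 'foo$y[bout$ 1^log)':
  pos 3: '$' -> SPECIAL
  pos 5: '[' -> SPECIAL
  pos 10: '$' -> SPECIAL
  pos 13: '^' -> SPECIAL
  pos 17: ')' -> SPECIAL
Special chars found: ['$', '[', '$', '^', ')']
Total: 5

5


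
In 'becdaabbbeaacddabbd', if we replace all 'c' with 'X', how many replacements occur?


re.sub('c', 'X', text) replaces every occurrence of 'c' with 'X'.
Text: 'becdaabbbeaacddabbd'
Scanning for 'c':
  pos 2: 'c' -> replacement #1
  pos 12: 'c' -> replacement #2
Total replacements: 2

2


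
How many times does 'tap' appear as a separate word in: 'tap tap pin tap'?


Scanning each word for exact match 'tap':
  Word 1: 'tap' -> MATCH
  Word 2: 'tap' -> MATCH
  Word 3: 'pin' -> no
  Word 4: 'tap' -> MATCH
Total matches: 3

3


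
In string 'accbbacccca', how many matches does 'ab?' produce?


Pattern 'ab?' matches 'a' optionally followed by 'b'.
String: 'accbbacccca'
Scanning left to right for 'a' then checking next char:
  Match 1: 'a' (a not followed by b)
  Match 2: 'a' (a not followed by b)
  Match 3: 'a' (a not followed by b)
Total matches: 3

3


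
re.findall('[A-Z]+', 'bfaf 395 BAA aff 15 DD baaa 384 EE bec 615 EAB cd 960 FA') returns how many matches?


Pattern '[A-Z]+' finds one or more uppercase letters.
Text: 'bfaf 395 BAA aff 15 DD baaa 384 EE bec 615 EAB cd 960 FA'
Scanning for matches:
  Match 1: 'BAA'
  Match 2: 'DD'
  Match 3: 'EE'
  Match 4: 'EAB'
  Match 5: 'FA'
Total matches: 5

5


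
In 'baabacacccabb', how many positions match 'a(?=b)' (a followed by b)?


Lookahead 'a(?=b)' matches 'a' only when followed by 'b'.
String: 'baabacacccabb'
Checking each position where char is 'a':
  pos 1: 'a' -> no (next='a')
  pos 2: 'a' -> MATCH (next='b')
  pos 4: 'a' -> no (next='c')
  pos 6: 'a' -> no (next='c')
  pos 10: 'a' -> MATCH (next='b')
Matching positions: [2, 10]
Count: 2

2


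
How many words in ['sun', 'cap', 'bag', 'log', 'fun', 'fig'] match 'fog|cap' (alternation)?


Alternation 'fog|cap' matches either 'fog' or 'cap'.
Checking each word:
  'sun' -> no
  'cap' -> MATCH
  'bag' -> no
  'log' -> no
  'fun' -> no
  'fig' -> no
Matches: ['cap']
Count: 1

1


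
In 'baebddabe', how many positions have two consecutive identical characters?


Looking for consecutive identical characters in 'baebddabe':
  pos 0-1: 'b' vs 'a' -> different
  pos 1-2: 'a' vs 'e' -> different
  pos 2-3: 'e' vs 'b' -> different
  pos 3-4: 'b' vs 'd' -> different
  pos 4-5: 'd' vs 'd' -> MATCH ('dd')
  pos 5-6: 'd' vs 'a' -> different
  pos 6-7: 'a' vs 'b' -> different
  pos 7-8: 'b' vs 'e' -> different
Consecutive identical pairs: ['dd']
Count: 1

1


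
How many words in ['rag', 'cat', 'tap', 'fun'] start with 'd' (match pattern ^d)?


Pattern ^d anchors to start of word. Check which words begin with 'd':
  'rag' -> no
  'cat' -> no
  'tap' -> no
  'fun' -> no
Matching words: []
Count: 0

0


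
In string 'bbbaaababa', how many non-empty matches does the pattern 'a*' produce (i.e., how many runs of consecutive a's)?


Pattern 'a*' matches zero or more a's. We want non-empty runs of consecutive a's.
String: 'bbbaaababa'
Walking through the string to find runs of a's:
  Run 1: positions 3-5 -> 'aaa'
  Run 2: positions 7-7 -> 'a'
  Run 3: positions 9-9 -> 'a'
Non-empty runs found: ['aaa', 'a', 'a']
Count: 3

3


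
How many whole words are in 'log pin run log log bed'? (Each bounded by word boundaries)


Word boundaries (\b) mark the start/end of each word.
Text: 'log pin run log log bed'
Splitting by whitespace:
  Word 1: 'log'
  Word 2: 'pin'
  Word 3: 'run'
  Word 4: 'log'
  Word 5: 'log'
  Word 6: 'bed'
Total whole words: 6

6


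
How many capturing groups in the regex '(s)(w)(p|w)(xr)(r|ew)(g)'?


To count capturing groups, count each '(' that starts a group.
Pattern: '(s)(w)(p|w)(xr)(r|ew)(g)'
Walking through the pattern:
  Position 0: '(' -> group #1
  Position 3: '(' -> group #2
  Position 6: '(' -> group #3
  Position 11: '(' -> group #4
  Position 15: '(' -> group #5
  Position 21: '(' -> group #6
Total capturing groups: 6

6


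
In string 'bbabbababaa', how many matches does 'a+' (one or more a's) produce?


Pattern 'a+' matches one or more consecutive a's.
String: 'bbabbababaa'
Scanning for runs of a:
  Match 1: 'a' (length 1)
  Match 2: 'a' (length 1)
  Match 3: 'a' (length 1)
  Match 4: 'aa' (length 2)
Total matches: 4

4


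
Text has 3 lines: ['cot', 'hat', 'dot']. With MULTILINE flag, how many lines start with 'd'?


With MULTILINE flag, ^ matches the start of each line.
Lines: ['cot', 'hat', 'dot']
Checking which lines start with 'd':
  Line 1: 'cot' -> no
  Line 2: 'hat' -> no
  Line 3: 'dot' -> MATCH
Matching lines: ['dot']
Count: 1

1


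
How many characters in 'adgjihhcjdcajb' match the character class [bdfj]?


Character class [bdfj] matches any of: {b, d, f, j}
Scanning string 'adgjihhcjdcajb' character by character:
  pos 0: 'a' -> no
  pos 1: 'd' -> MATCH
  pos 2: 'g' -> no
  pos 3: 'j' -> MATCH
  pos 4: 'i' -> no
  pos 5: 'h' -> no
  pos 6: 'h' -> no
  pos 7: 'c' -> no
  pos 8: 'j' -> MATCH
  pos 9: 'd' -> MATCH
  pos 10: 'c' -> no
  pos 11: 'a' -> no
  pos 12: 'j' -> MATCH
  pos 13: 'b' -> MATCH
Total matches: 6

6


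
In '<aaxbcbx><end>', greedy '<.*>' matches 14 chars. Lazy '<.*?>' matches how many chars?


Greedy '<.*>' tries to match as MUCH as possible.
Lazy '<.*?>' tries to match as LITTLE as possible.

String: '<aaxbcbx><end>'
Greedy '<.*>' starts at first '<' and extends to the LAST '>': '<aaxbcbx><end>' (14 chars)
Lazy '<.*?>' starts at first '<' and stops at the FIRST '>': '<aaxbcbx>' (9 chars)

9


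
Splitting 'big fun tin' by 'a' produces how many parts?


Splitting by 'a' breaks the string at each occurrence of the separator.
Text: 'big fun tin'
Parts after split:
  Part 1: 'big fun tin'
Total parts: 1

1


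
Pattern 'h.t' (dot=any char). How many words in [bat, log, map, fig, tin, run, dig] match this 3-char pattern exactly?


Pattern 'h.t' means: starts with 'h', any single char, ends with 't'.
Checking each word (must be exactly 3 chars):
  'bat' (len=3): no
  'log' (len=3): no
  'map' (len=3): no
  'fig' (len=3): no
  'tin' (len=3): no
  'run' (len=3): no
  'dig' (len=3): no
Matching words: []
Total: 0

0


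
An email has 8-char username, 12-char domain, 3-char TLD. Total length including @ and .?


An email address has format: username@domain.tld
Username length: 8
'@' character: 1
Domain length: 12
'.' character: 1
TLD length: 3
Total = 8 + 1 + 12 + 1 + 3 = 25

25


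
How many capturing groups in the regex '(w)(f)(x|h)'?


To count capturing groups, count each '(' that starts a group.
Pattern: '(w)(f)(x|h)'
Walking through the pattern:
  Position 0: '(' -> group #1
  Position 3: '(' -> group #2
  Position 6: '(' -> group #3
Total capturing groups: 3

3


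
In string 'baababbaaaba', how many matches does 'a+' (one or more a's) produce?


Pattern 'a+' matches one or more consecutive a's.
String: 'baababbaaaba'
Scanning for runs of a:
  Match 1: 'aa' (length 2)
  Match 2: 'a' (length 1)
  Match 3: 'aaa' (length 3)
  Match 4: 'a' (length 1)
Total matches: 4

4


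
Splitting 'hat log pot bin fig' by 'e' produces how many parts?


Splitting by 'e' breaks the string at each occurrence of the separator.
Text: 'hat log pot bin fig'
Parts after split:
  Part 1: 'hat log pot bin fig'
Total parts: 1

1


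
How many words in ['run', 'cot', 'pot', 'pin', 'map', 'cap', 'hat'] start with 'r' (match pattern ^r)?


Pattern ^r anchors to start of word. Check which words begin with 'r':
  'run' -> MATCH (starts with 'r')
  'cot' -> no
  'pot' -> no
  'pin' -> no
  'map' -> no
  'cap' -> no
  'hat' -> no
Matching words: ['run']
Count: 1

1


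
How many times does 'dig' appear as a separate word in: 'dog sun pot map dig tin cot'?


Scanning each word for exact match 'dig':
  Word 1: 'dog' -> no
  Word 2: 'sun' -> no
  Word 3: 'pot' -> no
  Word 4: 'map' -> no
  Word 5: 'dig' -> MATCH
  Word 6: 'tin' -> no
  Word 7: 'cot' -> no
Total matches: 1

1


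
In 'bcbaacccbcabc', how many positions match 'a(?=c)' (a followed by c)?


Lookahead 'a(?=c)' matches 'a' only when followed by 'c'.
String: 'bcbaacccbcabc'
Checking each position where char is 'a':
  pos 3: 'a' -> no (next='a')
  pos 4: 'a' -> MATCH (next='c')
  pos 10: 'a' -> no (next='b')
Matching positions: [4]
Count: 1

1


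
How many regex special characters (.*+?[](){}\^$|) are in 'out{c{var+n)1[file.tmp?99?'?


Regex special characters are: . * + ? [ ] ( ) { } \ ^ $ |
Scanning 'out{c{var+n)1[file.tmp?99?':
  pos 3: '{' -> SPECIAL
  pos 5: '{' -> SPECIAL
  pos 9: '+' -> SPECIAL
  pos 11: ')' -> SPECIAL
  pos 13: '[' -> SPECIAL
  pos 18: '.' -> SPECIAL
  pos 22: '?' -> SPECIAL
  pos 25: '?' -> SPECIAL
Special chars found: ['{', '{', '+', ')', '[', '.', '?', '?']
Total: 8

8


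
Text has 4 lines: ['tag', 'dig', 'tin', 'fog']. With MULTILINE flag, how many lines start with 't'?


With MULTILINE flag, ^ matches the start of each line.
Lines: ['tag', 'dig', 'tin', 'fog']
Checking which lines start with 't':
  Line 1: 'tag' -> MATCH
  Line 2: 'dig' -> no
  Line 3: 'tin' -> MATCH
  Line 4: 'fog' -> no
Matching lines: ['tag', 'tin']
Count: 2

2


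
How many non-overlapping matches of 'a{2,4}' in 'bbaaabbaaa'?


Pattern 'a{2,4}' matches between 2 and 4 consecutive a's (greedy).
String: 'bbaaabbaaa'
Finding runs of a's and applying greedy matching:
  Run at pos 2: 'aaa' (length 3)
  Run at pos 7: 'aaa' (length 3)
Matches: ['aaa', 'aaa']
Count: 2

2


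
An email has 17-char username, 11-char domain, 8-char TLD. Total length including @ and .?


An email address has format: username@domain.tld
Username length: 17
'@' character: 1
Domain length: 11
'.' character: 1
TLD length: 8
Total = 17 + 1 + 11 + 1 + 8 = 38

38


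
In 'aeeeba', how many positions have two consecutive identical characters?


Looking for consecutive identical characters in 'aeeeba':
  pos 0-1: 'a' vs 'e' -> different
  pos 1-2: 'e' vs 'e' -> MATCH ('ee')
  pos 2-3: 'e' vs 'e' -> MATCH ('ee')
  pos 3-4: 'e' vs 'b' -> different
  pos 4-5: 'b' vs 'a' -> different
Consecutive identical pairs: ['ee', 'ee']
Count: 2

2


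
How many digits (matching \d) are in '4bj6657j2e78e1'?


\d matches any digit 0-9.
Scanning '4bj6657j2e78e1':
  pos 0: '4' -> DIGIT
  pos 3: '6' -> DIGIT
  pos 4: '6' -> DIGIT
  pos 5: '5' -> DIGIT
  pos 6: '7' -> DIGIT
  pos 8: '2' -> DIGIT
  pos 10: '7' -> DIGIT
  pos 11: '8' -> DIGIT
  pos 13: '1' -> DIGIT
Digits found: ['4', '6', '6', '5', '7', '2', '7', '8', '1']
Total: 9

9


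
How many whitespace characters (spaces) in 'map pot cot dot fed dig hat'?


\s matches whitespace characters (spaces, tabs, etc.).
Text: 'map pot cot dot fed dig hat'
This text has 7 words separated by spaces.
Number of spaces = number of words - 1 = 7 - 1 = 6

6


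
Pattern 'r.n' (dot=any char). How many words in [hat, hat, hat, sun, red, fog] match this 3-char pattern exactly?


Pattern 'r.n' means: starts with 'r', any single char, ends with 'n'.
Checking each word (must be exactly 3 chars):
  'hat' (len=3): no
  'hat' (len=3): no
  'hat' (len=3): no
  'sun' (len=3): no
  'red' (len=3): no
  'fog' (len=3): no
Matching words: []
Total: 0

0


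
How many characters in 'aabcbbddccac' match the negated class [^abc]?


Negated class [^abc] matches any char NOT in {a, b, c}
Scanning 'aabcbbddccac':
  pos 0: 'a' -> no (excluded)
  pos 1: 'a' -> no (excluded)
  pos 2: 'b' -> no (excluded)
  pos 3: 'c' -> no (excluded)
  pos 4: 'b' -> no (excluded)
  pos 5: 'b' -> no (excluded)
  pos 6: 'd' -> MATCH
  pos 7: 'd' -> MATCH
  pos 8: 'c' -> no (excluded)
  pos 9: 'c' -> no (excluded)
  pos 10: 'a' -> no (excluded)
  pos 11: 'c' -> no (excluded)
Total matches: 2

2


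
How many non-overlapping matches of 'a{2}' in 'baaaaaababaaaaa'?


Pattern 'a{2}' matches exactly 2 consecutive a's (greedy, non-overlapping).
String: 'baaaaaababaaaaa'
Scanning for runs of a's:
  Run at pos 1: 'aaaaaa' (length 6) -> 3 match(es)
  Run at pos 8: 'a' (length 1) -> 0 match(es)
  Run at pos 10: 'aaaaa' (length 5) -> 2 match(es)
Matches found: ['aa', 'aa', 'aa', 'aa', 'aa']
Total: 5

5


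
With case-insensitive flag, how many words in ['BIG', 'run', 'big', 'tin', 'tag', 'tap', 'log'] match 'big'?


Case-insensitive matching: compare each word's lowercase form to 'big'.
  'BIG' -> lower='big' -> MATCH
  'run' -> lower='run' -> no
  'big' -> lower='big' -> MATCH
  'tin' -> lower='tin' -> no
  'tag' -> lower='tag' -> no
  'tap' -> lower='tap' -> no
  'log' -> lower='log' -> no
Matches: ['BIG', 'big']
Count: 2

2


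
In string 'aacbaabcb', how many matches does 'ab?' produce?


Pattern 'ab?' matches 'a' optionally followed by 'b'.
String: 'aacbaabcb'
Scanning left to right for 'a' then checking next char:
  Match 1: 'a' (a not followed by b)
  Match 2: 'a' (a not followed by b)
  Match 3: 'a' (a not followed by b)
  Match 4: 'ab' (a followed by b)
Total matches: 4

4


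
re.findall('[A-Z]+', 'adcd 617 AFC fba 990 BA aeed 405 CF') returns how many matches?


Pattern '[A-Z]+' finds one or more uppercase letters.
Text: 'adcd 617 AFC fba 990 BA aeed 405 CF'
Scanning for matches:
  Match 1: 'AFC'
  Match 2: 'BA'
  Match 3: 'CF'
Total matches: 3

3


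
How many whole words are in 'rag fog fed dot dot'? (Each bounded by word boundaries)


Word boundaries (\b) mark the start/end of each word.
Text: 'rag fog fed dot dot'
Splitting by whitespace:
  Word 1: 'rag'
  Word 2: 'fog'
  Word 3: 'fed'
  Word 4: 'dot'
  Word 5: 'dot'
Total whole words: 5

5


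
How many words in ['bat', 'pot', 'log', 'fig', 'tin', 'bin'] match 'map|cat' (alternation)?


Alternation 'map|cat' matches either 'map' or 'cat'.
Checking each word:
  'bat' -> no
  'pot' -> no
  'log' -> no
  'fig' -> no
  'tin' -> no
  'bin' -> no
Matches: []
Count: 0

0


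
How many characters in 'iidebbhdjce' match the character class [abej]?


Character class [abej] matches any of: {a, b, e, j}
Scanning string 'iidebbhdjce' character by character:
  pos 0: 'i' -> no
  pos 1: 'i' -> no
  pos 2: 'd' -> no
  pos 3: 'e' -> MATCH
  pos 4: 'b' -> MATCH
  pos 5: 'b' -> MATCH
  pos 6: 'h' -> no
  pos 7: 'd' -> no
  pos 8: 'j' -> MATCH
  pos 9: 'c' -> no
  pos 10: 'e' -> MATCH
Total matches: 5

5


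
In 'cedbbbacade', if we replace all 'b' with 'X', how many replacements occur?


re.sub('b', 'X', text) replaces every occurrence of 'b' with 'X'.
Text: 'cedbbbacade'
Scanning for 'b':
  pos 3: 'b' -> replacement #1
  pos 4: 'b' -> replacement #2
  pos 5: 'b' -> replacement #3
Total replacements: 3

3


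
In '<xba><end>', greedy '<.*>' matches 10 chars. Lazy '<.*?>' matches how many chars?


Greedy '<.*>' tries to match as MUCH as possible.
Lazy '<.*?>' tries to match as LITTLE as possible.

String: '<xba><end>'
Greedy '<.*>' starts at first '<' and extends to the LAST '>': '<xba><end>' (10 chars)
Lazy '<.*?>' starts at first '<' and stops at the FIRST '>': '<xba>' (5 chars)

5


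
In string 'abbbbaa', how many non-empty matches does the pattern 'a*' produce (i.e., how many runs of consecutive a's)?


Pattern 'a*' matches zero or more a's. We want non-empty runs of consecutive a's.
String: 'abbbbaa'
Walking through the string to find runs of a's:
  Run 1: positions 0-0 -> 'a'
  Run 2: positions 5-6 -> 'aa'
Non-empty runs found: ['a', 'aa']
Count: 2

2


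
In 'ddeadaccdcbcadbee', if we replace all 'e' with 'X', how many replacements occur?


re.sub('e', 'X', text) replaces every occurrence of 'e' with 'X'.
Text: 'ddeadaccdcbcadbee'
Scanning for 'e':
  pos 2: 'e' -> replacement #1
  pos 15: 'e' -> replacement #2
  pos 16: 'e' -> replacement #3
Total replacements: 3

3


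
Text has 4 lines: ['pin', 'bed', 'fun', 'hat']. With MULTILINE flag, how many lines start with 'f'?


With MULTILINE flag, ^ matches the start of each line.
Lines: ['pin', 'bed', 'fun', 'hat']
Checking which lines start with 'f':
  Line 1: 'pin' -> no
  Line 2: 'bed' -> no
  Line 3: 'fun' -> MATCH
  Line 4: 'hat' -> no
Matching lines: ['fun']
Count: 1

1


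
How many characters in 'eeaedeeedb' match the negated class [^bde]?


Negated class [^bde] matches any char NOT in {b, d, e}
Scanning 'eeaedeeedb':
  pos 0: 'e' -> no (excluded)
  pos 1: 'e' -> no (excluded)
  pos 2: 'a' -> MATCH
  pos 3: 'e' -> no (excluded)
  pos 4: 'd' -> no (excluded)
  pos 5: 'e' -> no (excluded)
  pos 6: 'e' -> no (excluded)
  pos 7: 'e' -> no (excluded)
  pos 8: 'd' -> no (excluded)
  pos 9: 'b' -> no (excluded)
Total matches: 1

1


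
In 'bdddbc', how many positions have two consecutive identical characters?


Looking for consecutive identical characters in 'bdddbc':
  pos 0-1: 'b' vs 'd' -> different
  pos 1-2: 'd' vs 'd' -> MATCH ('dd')
  pos 2-3: 'd' vs 'd' -> MATCH ('dd')
  pos 3-4: 'd' vs 'b' -> different
  pos 4-5: 'b' vs 'c' -> different
Consecutive identical pairs: ['dd', 'dd']
Count: 2

2


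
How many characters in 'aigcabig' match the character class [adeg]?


Character class [adeg] matches any of: {a, d, e, g}
Scanning string 'aigcabig' character by character:
  pos 0: 'a' -> MATCH
  pos 1: 'i' -> no
  pos 2: 'g' -> MATCH
  pos 3: 'c' -> no
  pos 4: 'a' -> MATCH
  pos 5: 'b' -> no
  pos 6: 'i' -> no
  pos 7: 'g' -> MATCH
Total matches: 4

4


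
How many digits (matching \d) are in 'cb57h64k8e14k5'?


\d matches any digit 0-9.
Scanning 'cb57h64k8e14k5':
  pos 2: '5' -> DIGIT
  pos 3: '7' -> DIGIT
  pos 5: '6' -> DIGIT
  pos 6: '4' -> DIGIT
  pos 8: '8' -> DIGIT
  pos 10: '1' -> DIGIT
  pos 11: '4' -> DIGIT
  pos 13: '5' -> DIGIT
Digits found: ['5', '7', '6', '4', '8', '1', '4', '5']
Total: 8

8


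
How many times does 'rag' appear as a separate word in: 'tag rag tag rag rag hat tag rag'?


Scanning each word for exact match 'rag':
  Word 1: 'tag' -> no
  Word 2: 'rag' -> MATCH
  Word 3: 'tag' -> no
  Word 4: 'rag' -> MATCH
  Word 5: 'rag' -> MATCH
  Word 6: 'hat' -> no
  Word 7: 'tag' -> no
  Word 8: 'rag' -> MATCH
Total matches: 4

4


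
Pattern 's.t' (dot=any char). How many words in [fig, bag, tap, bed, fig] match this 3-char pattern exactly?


Pattern 's.t' means: starts with 's', any single char, ends with 't'.
Checking each word (must be exactly 3 chars):
  'fig' (len=3): no
  'bag' (len=3): no
  'tap' (len=3): no
  'bed' (len=3): no
  'fig' (len=3): no
Matching words: []
Total: 0

0


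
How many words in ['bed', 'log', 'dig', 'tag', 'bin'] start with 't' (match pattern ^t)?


Pattern ^t anchors to start of word. Check which words begin with 't':
  'bed' -> no
  'log' -> no
  'dig' -> no
  'tag' -> MATCH (starts with 't')
  'bin' -> no
Matching words: ['tag']
Count: 1

1


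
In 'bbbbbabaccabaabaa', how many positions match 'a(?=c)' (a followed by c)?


Lookahead 'a(?=c)' matches 'a' only when followed by 'c'.
String: 'bbbbbabaccabaabaa'
Checking each position where char is 'a':
  pos 5: 'a' -> no (next='b')
  pos 7: 'a' -> MATCH (next='c')
  pos 10: 'a' -> no (next='b')
  pos 12: 'a' -> no (next='a')
  pos 13: 'a' -> no (next='b')
  pos 15: 'a' -> no (next='a')
Matching positions: [7]
Count: 1

1


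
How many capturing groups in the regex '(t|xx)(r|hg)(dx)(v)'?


To count capturing groups, count each '(' that starts a group.
Pattern: '(t|xx)(r|hg)(dx)(v)'
Walking through the pattern:
  Position 0: '(' -> group #1
  Position 6: '(' -> group #2
  Position 12: '(' -> group #3
  Position 16: '(' -> group #4
Total capturing groups: 4

4


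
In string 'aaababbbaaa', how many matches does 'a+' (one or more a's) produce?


Pattern 'a+' matches one or more consecutive a's.
String: 'aaababbbaaa'
Scanning for runs of a:
  Match 1: 'aaa' (length 3)
  Match 2: 'a' (length 1)
  Match 3: 'aaa' (length 3)
Total matches: 3

3


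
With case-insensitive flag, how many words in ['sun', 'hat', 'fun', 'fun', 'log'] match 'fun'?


Case-insensitive matching: compare each word's lowercase form to 'fun'.
  'sun' -> lower='sun' -> no
  'hat' -> lower='hat' -> no
  'fun' -> lower='fun' -> MATCH
  'fun' -> lower='fun' -> MATCH
  'log' -> lower='log' -> no
Matches: ['fun', 'fun']
Count: 2

2


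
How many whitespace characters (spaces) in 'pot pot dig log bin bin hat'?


\s matches whitespace characters (spaces, tabs, etc.).
Text: 'pot pot dig log bin bin hat'
This text has 7 words separated by spaces.
Number of spaces = number of words - 1 = 7 - 1 = 6

6


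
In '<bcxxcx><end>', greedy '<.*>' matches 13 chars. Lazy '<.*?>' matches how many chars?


Greedy '<.*>' tries to match as MUCH as possible.
Lazy '<.*?>' tries to match as LITTLE as possible.

String: '<bcxxcx><end>'
Greedy '<.*>' starts at first '<' and extends to the LAST '>': '<bcxxcx><end>' (13 chars)
Lazy '<.*?>' starts at first '<' and stops at the FIRST '>': '<bcxxcx>' (8 chars)

8


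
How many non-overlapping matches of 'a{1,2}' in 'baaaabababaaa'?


Pattern 'a{1,2}' matches between 1 and 2 consecutive a's (greedy).
String: 'baaaabababaaa'
Finding runs of a's and applying greedy matching:
  Run at pos 1: 'aaaa' (length 4)
  Run at pos 6: 'a' (length 1)
  Run at pos 8: 'a' (length 1)
  Run at pos 10: 'aaa' (length 3)
Matches: ['aa', 'aa', 'a', 'a', 'aa', 'a']
Count: 6

6


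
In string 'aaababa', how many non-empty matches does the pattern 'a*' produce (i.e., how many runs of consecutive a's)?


Pattern 'a*' matches zero or more a's. We want non-empty runs of consecutive a's.
String: 'aaababa'
Walking through the string to find runs of a's:
  Run 1: positions 0-2 -> 'aaa'
  Run 2: positions 4-4 -> 'a'
  Run 3: positions 6-6 -> 'a'
Non-empty runs found: ['aaa', 'a', 'a']
Count: 3

3


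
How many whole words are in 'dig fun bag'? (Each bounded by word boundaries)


Word boundaries (\b) mark the start/end of each word.
Text: 'dig fun bag'
Splitting by whitespace:
  Word 1: 'dig'
  Word 2: 'fun'
  Word 3: 'bag'
Total whole words: 3

3


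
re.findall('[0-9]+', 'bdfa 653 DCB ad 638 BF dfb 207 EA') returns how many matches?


Pattern '[0-9]+' finds one or more digits.
Text: 'bdfa 653 DCB ad 638 BF dfb 207 EA'
Scanning for matches:
  Match 1: '653'
  Match 2: '638'
  Match 3: '207'
Total matches: 3

3


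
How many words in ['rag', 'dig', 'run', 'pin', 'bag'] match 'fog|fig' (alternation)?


Alternation 'fog|fig' matches either 'fog' or 'fig'.
Checking each word:
  'rag' -> no
  'dig' -> no
  'run' -> no
  'pin' -> no
  'bag' -> no
Matches: []
Count: 0

0


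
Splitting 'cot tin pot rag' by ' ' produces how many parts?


Splitting by ' ' breaks the string at each occurrence of the separator.
Text: 'cot tin pot rag'
Parts after split:
  Part 1: 'cot'
  Part 2: 'tin'
  Part 3: 'pot'
  Part 4: 'rag'
Total parts: 4

4


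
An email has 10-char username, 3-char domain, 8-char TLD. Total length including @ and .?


An email address has format: username@domain.tld
Username length: 10
'@' character: 1
Domain length: 3
'.' character: 1
TLD length: 8
Total = 10 + 1 + 3 + 1 + 8 = 23

23


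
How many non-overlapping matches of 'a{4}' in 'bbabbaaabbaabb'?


Pattern 'a{4}' matches exactly 4 consecutive a's (greedy, non-overlapping).
String: 'bbabbaaabbaabb'
Scanning for runs of a's:
  Run at pos 2: 'a' (length 1) -> 0 match(es)
  Run at pos 5: 'aaa' (length 3) -> 0 match(es)
  Run at pos 10: 'aa' (length 2) -> 0 match(es)
Matches found: []
Total: 0

0


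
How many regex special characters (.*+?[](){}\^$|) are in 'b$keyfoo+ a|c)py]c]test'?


Regex special characters are: . * + ? [ ] ( ) { } \ ^ $ |
Scanning 'b$keyfoo+ a|c)py]c]test':
  pos 1: '$' -> SPECIAL
  pos 8: '+' -> SPECIAL
  pos 11: '|' -> SPECIAL
  pos 13: ')' -> SPECIAL
  pos 16: ']' -> SPECIAL
  pos 18: ']' -> SPECIAL
Special chars found: ['$', '+', '|', ')', ']', ']']
Total: 6

6


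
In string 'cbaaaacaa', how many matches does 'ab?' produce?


Pattern 'ab?' matches 'a' optionally followed by 'b'.
String: 'cbaaaacaa'
Scanning left to right for 'a' then checking next char:
  Match 1: 'a' (a not followed by b)
  Match 2: 'a' (a not followed by b)
  Match 3: 'a' (a not followed by b)
  Match 4: 'a' (a not followed by b)
  Match 5: 'a' (a not followed by b)
  Match 6: 'a' (a not followed by b)
Total matches: 6

6


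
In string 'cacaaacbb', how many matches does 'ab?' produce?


Pattern 'ab?' matches 'a' optionally followed by 'b'.
String: 'cacaaacbb'
Scanning left to right for 'a' then checking next char:
  Match 1: 'a' (a not followed by b)
  Match 2: 'a' (a not followed by b)
  Match 3: 'a' (a not followed by b)
  Match 4: 'a' (a not followed by b)
Total matches: 4

4


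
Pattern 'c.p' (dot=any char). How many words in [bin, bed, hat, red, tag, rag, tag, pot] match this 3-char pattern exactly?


Pattern 'c.p' means: starts with 'c', any single char, ends with 'p'.
Checking each word (must be exactly 3 chars):
  'bin' (len=3): no
  'bed' (len=3): no
  'hat' (len=3): no
  'red' (len=3): no
  'tag' (len=3): no
  'rag' (len=3): no
  'tag' (len=3): no
  'pot' (len=3): no
Matching words: []
Total: 0

0


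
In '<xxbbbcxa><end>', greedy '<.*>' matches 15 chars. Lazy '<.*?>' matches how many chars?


Greedy '<.*>' tries to match as MUCH as possible.
Lazy '<.*?>' tries to match as LITTLE as possible.

String: '<xxbbbcxa><end>'
Greedy '<.*>' starts at first '<' and extends to the LAST '>': '<xxbbbcxa><end>' (15 chars)
Lazy '<.*?>' starts at first '<' and stops at the FIRST '>': '<xxbbbcxa>' (10 chars)

10


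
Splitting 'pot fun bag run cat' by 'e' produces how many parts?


Splitting by 'e' breaks the string at each occurrence of the separator.
Text: 'pot fun bag run cat'
Parts after split:
  Part 1: 'pot fun bag run cat'
Total parts: 1

1


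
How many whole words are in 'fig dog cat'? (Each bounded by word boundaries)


Word boundaries (\b) mark the start/end of each word.
Text: 'fig dog cat'
Splitting by whitespace:
  Word 1: 'fig'
  Word 2: 'dog'
  Word 3: 'cat'
Total whole words: 3

3


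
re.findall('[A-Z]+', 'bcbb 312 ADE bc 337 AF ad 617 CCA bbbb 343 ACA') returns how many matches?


Pattern '[A-Z]+' finds one or more uppercase letters.
Text: 'bcbb 312 ADE bc 337 AF ad 617 CCA bbbb 343 ACA'
Scanning for matches:
  Match 1: 'ADE'
  Match 2: 'AF'
  Match 3: 'CCA'
  Match 4: 'ACA'
Total matches: 4

4


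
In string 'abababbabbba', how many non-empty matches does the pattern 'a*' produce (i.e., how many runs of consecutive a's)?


Pattern 'a*' matches zero or more a's. We want non-empty runs of consecutive a's.
String: 'abababbabbba'
Walking through the string to find runs of a's:
  Run 1: positions 0-0 -> 'a'
  Run 2: positions 2-2 -> 'a'
  Run 3: positions 4-4 -> 'a'
  Run 4: positions 7-7 -> 'a'
  Run 5: positions 11-11 -> 'a'
Non-empty runs found: ['a', 'a', 'a', 'a', 'a']
Count: 5

5


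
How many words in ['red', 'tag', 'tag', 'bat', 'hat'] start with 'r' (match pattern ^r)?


Pattern ^r anchors to start of word. Check which words begin with 'r':
  'red' -> MATCH (starts with 'r')
  'tag' -> no
  'tag' -> no
  'bat' -> no
  'hat' -> no
Matching words: ['red']
Count: 1

1


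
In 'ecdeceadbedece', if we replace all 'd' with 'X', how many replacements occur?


re.sub('d', 'X', text) replaces every occurrence of 'd' with 'X'.
Text: 'ecdeceadbedece'
Scanning for 'd':
  pos 2: 'd' -> replacement #1
  pos 7: 'd' -> replacement #2
  pos 10: 'd' -> replacement #3
Total replacements: 3

3


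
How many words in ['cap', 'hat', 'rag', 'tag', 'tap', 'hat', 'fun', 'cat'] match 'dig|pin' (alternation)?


Alternation 'dig|pin' matches either 'dig' or 'pin'.
Checking each word:
  'cap' -> no
  'hat' -> no
  'rag' -> no
  'tag' -> no
  'tap' -> no
  'hat' -> no
  'fun' -> no
  'cat' -> no
Matches: []
Count: 0

0


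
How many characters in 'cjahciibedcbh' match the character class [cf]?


Character class [cf] matches any of: {c, f}
Scanning string 'cjahciibedcbh' character by character:
  pos 0: 'c' -> MATCH
  pos 1: 'j' -> no
  pos 2: 'a' -> no
  pos 3: 'h' -> no
  pos 4: 'c' -> MATCH
  pos 5: 'i' -> no
  pos 6: 'i' -> no
  pos 7: 'b' -> no
  pos 8: 'e' -> no
  pos 9: 'd' -> no
  pos 10: 'c' -> MATCH
  pos 11: 'b' -> no
  pos 12: 'h' -> no
Total matches: 3

3


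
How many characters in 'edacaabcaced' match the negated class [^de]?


Negated class [^de] matches any char NOT in {d, e}
Scanning 'edacaabcaced':
  pos 0: 'e' -> no (excluded)
  pos 1: 'd' -> no (excluded)
  pos 2: 'a' -> MATCH
  pos 3: 'c' -> MATCH
  pos 4: 'a' -> MATCH
  pos 5: 'a' -> MATCH
  pos 6: 'b' -> MATCH
  pos 7: 'c' -> MATCH
  pos 8: 'a' -> MATCH
  pos 9: 'c' -> MATCH
  pos 10: 'e' -> no (excluded)
  pos 11: 'd' -> no (excluded)
Total matches: 8

8


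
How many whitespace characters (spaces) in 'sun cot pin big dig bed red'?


\s matches whitespace characters (spaces, tabs, etc.).
Text: 'sun cot pin big dig bed red'
This text has 7 words separated by spaces.
Number of spaces = number of words - 1 = 7 - 1 = 6

6


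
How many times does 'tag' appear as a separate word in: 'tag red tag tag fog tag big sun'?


Scanning each word for exact match 'tag':
  Word 1: 'tag' -> MATCH
  Word 2: 'red' -> no
  Word 3: 'tag' -> MATCH
  Word 4: 'tag' -> MATCH
  Word 5: 'fog' -> no
  Word 6: 'tag' -> MATCH
  Word 7: 'big' -> no
  Word 8: 'sun' -> no
Total matches: 4

4


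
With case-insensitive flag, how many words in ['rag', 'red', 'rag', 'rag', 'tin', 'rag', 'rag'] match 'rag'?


Case-insensitive matching: compare each word's lowercase form to 'rag'.
  'rag' -> lower='rag' -> MATCH
  'red' -> lower='red' -> no
  'rag' -> lower='rag' -> MATCH
  'rag' -> lower='rag' -> MATCH
  'tin' -> lower='tin' -> no
  'rag' -> lower='rag' -> MATCH
  'rag' -> lower='rag' -> MATCH
Matches: ['rag', 'rag', 'rag', 'rag', 'rag']
Count: 5

5


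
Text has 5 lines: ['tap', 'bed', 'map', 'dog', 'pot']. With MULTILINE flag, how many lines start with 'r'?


With MULTILINE flag, ^ matches the start of each line.
Lines: ['tap', 'bed', 'map', 'dog', 'pot']
Checking which lines start with 'r':
  Line 1: 'tap' -> no
  Line 2: 'bed' -> no
  Line 3: 'map' -> no
  Line 4: 'dog' -> no
  Line 5: 'pot' -> no
Matching lines: []
Count: 0

0


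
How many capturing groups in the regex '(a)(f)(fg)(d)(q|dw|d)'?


To count capturing groups, count each '(' that starts a group.
Pattern: '(a)(f)(fg)(d)(q|dw|d)'
Walking through the pattern:
  Position 0: '(' -> group #1
  Position 3: '(' -> group #2
  Position 6: '(' -> group #3
  Position 10: '(' -> group #4
  Position 13: '(' -> group #5
Total capturing groups: 5

5


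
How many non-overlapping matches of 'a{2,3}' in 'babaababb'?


Pattern 'a{2,3}' matches between 2 and 3 consecutive a's (greedy).
String: 'babaababb'
Finding runs of a's and applying greedy matching:
  Run at pos 1: 'a' (length 1)
  Run at pos 3: 'aa' (length 2)
  Run at pos 6: 'a' (length 1)
Matches: ['aa']
Count: 1

1


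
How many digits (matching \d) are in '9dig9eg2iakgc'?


\d matches any digit 0-9.
Scanning '9dig9eg2iakgc':
  pos 0: '9' -> DIGIT
  pos 4: '9' -> DIGIT
  pos 7: '2' -> DIGIT
Digits found: ['9', '9', '2']
Total: 3

3


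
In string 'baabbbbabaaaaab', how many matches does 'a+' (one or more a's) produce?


Pattern 'a+' matches one or more consecutive a's.
String: 'baabbbbabaaaaab'
Scanning for runs of a:
  Match 1: 'aa' (length 2)
  Match 2: 'a' (length 1)
  Match 3: 'aaaaa' (length 5)
Total matches: 3

3


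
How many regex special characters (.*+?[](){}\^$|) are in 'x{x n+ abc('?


Regex special characters are: . * + ? [ ] ( ) { } \ ^ $ |
Scanning 'x{x n+ abc(':
  pos 1: '{' -> SPECIAL
  pos 5: '+' -> SPECIAL
  pos 10: '(' -> SPECIAL
Special chars found: ['{', '+', '(']
Total: 3

3


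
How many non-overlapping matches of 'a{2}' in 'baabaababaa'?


Pattern 'a{2}' matches exactly 2 consecutive a's (greedy, non-overlapping).
String: 'baabaababaa'
Scanning for runs of a's:
  Run at pos 1: 'aa' (length 2) -> 1 match(es)
  Run at pos 4: 'aa' (length 2) -> 1 match(es)
  Run at pos 7: 'a' (length 1) -> 0 match(es)
  Run at pos 9: 'aa' (length 2) -> 1 match(es)
Matches found: ['aa', 'aa', 'aa']
Total: 3

3


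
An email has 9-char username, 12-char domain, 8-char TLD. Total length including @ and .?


An email address has format: username@domain.tld
Username length: 9
'@' character: 1
Domain length: 12
'.' character: 1
TLD length: 8
Total = 9 + 1 + 12 + 1 + 8 = 31

31


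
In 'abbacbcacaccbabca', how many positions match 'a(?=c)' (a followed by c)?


Lookahead 'a(?=c)' matches 'a' only when followed by 'c'.
String: 'abbacbcacaccbabca'
Checking each position where char is 'a':
  pos 0: 'a' -> no (next='b')
  pos 3: 'a' -> MATCH (next='c')
  pos 7: 'a' -> MATCH (next='c')
  pos 9: 'a' -> MATCH (next='c')
  pos 13: 'a' -> no (next='b')
Matching positions: [3, 7, 9]
Count: 3

3


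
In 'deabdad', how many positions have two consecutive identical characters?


Looking for consecutive identical characters in 'deabdad':
  pos 0-1: 'd' vs 'e' -> different
  pos 1-2: 'e' vs 'a' -> different
  pos 2-3: 'a' vs 'b' -> different
  pos 3-4: 'b' vs 'd' -> different
  pos 4-5: 'd' vs 'a' -> different
  pos 5-6: 'a' vs 'd' -> different
Consecutive identical pairs: []
Count: 0

0


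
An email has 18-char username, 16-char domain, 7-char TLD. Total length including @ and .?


An email address has format: username@domain.tld
Username length: 18
'@' character: 1
Domain length: 16
'.' character: 1
TLD length: 7
Total = 18 + 1 + 16 + 1 + 7 = 43

43


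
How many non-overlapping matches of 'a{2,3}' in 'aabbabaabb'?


Pattern 'a{2,3}' matches between 2 and 3 consecutive a's (greedy).
String: 'aabbabaabb'
Finding runs of a's and applying greedy matching:
  Run at pos 0: 'aa' (length 2)
  Run at pos 4: 'a' (length 1)
  Run at pos 6: 'aa' (length 2)
Matches: ['aa', 'aa']
Count: 2

2


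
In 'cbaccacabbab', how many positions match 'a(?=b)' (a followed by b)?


Lookahead 'a(?=b)' matches 'a' only when followed by 'b'.
String: 'cbaccacabbab'
Checking each position where char is 'a':
  pos 2: 'a' -> no (next='c')
  pos 5: 'a' -> no (next='c')
  pos 7: 'a' -> MATCH (next='b')
  pos 10: 'a' -> MATCH (next='b')
Matching positions: [7, 10]
Count: 2

2


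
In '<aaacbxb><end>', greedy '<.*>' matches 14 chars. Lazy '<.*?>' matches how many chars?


Greedy '<.*>' tries to match as MUCH as possible.
Lazy '<.*?>' tries to match as LITTLE as possible.

String: '<aaacbxb><end>'
Greedy '<.*>' starts at first '<' and extends to the LAST '>': '<aaacbxb><end>' (14 chars)
Lazy '<.*?>' starts at first '<' and stops at the FIRST '>': '<aaacbxb>' (9 chars)

9


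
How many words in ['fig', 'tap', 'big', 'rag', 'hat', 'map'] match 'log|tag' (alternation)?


Alternation 'log|tag' matches either 'log' or 'tag'.
Checking each word:
  'fig' -> no
  'tap' -> no
  'big' -> no
  'rag' -> no
  'hat' -> no
  'map' -> no
Matches: []
Count: 0

0


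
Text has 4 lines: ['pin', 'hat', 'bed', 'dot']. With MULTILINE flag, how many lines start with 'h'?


With MULTILINE flag, ^ matches the start of each line.
Lines: ['pin', 'hat', 'bed', 'dot']
Checking which lines start with 'h':
  Line 1: 'pin' -> no
  Line 2: 'hat' -> MATCH
  Line 3: 'bed' -> no
  Line 4: 'dot' -> no
Matching lines: ['hat']
Count: 1

1


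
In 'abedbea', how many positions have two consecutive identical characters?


Looking for consecutive identical characters in 'abedbea':
  pos 0-1: 'a' vs 'b' -> different
  pos 1-2: 'b' vs 'e' -> different
  pos 2-3: 'e' vs 'd' -> different
  pos 3-4: 'd' vs 'b' -> different
  pos 4-5: 'b' vs 'e' -> different
  pos 5-6: 'e' vs 'a' -> different
Consecutive identical pairs: []
Count: 0

0


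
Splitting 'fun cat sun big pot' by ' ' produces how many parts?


Splitting by ' ' breaks the string at each occurrence of the separator.
Text: 'fun cat sun big pot'
Parts after split:
  Part 1: 'fun'
  Part 2: 'cat'
  Part 3: 'sun'
  Part 4: 'big'
  Part 5: 'pot'
Total parts: 5

5


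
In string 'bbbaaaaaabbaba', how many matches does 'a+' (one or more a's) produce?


Pattern 'a+' matches one or more consecutive a's.
String: 'bbbaaaaaabbaba'
Scanning for runs of a:
  Match 1: 'aaaaaa' (length 6)
  Match 2: 'a' (length 1)
  Match 3: 'a' (length 1)
Total matches: 3

3


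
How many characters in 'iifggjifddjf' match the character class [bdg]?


Character class [bdg] matches any of: {b, d, g}
Scanning string 'iifggjifddjf' character by character:
  pos 0: 'i' -> no
  pos 1: 'i' -> no
  pos 2: 'f' -> no
  pos 3: 'g' -> MATCH
  pos 4: 'g' -> MATCH
  pos 5: 'j' -> no
  pos 6: 'i' -> no
  pos 7: 'f' -> no
  pos 8: 'd' -> MATCH
  pos 9: 'd' -> MATCH
  pos 10: 'j' -> no
  pos 11: 'f' -> no
Total matches: 4

4


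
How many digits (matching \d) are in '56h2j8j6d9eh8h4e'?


\d matches any digit 0-9.
Scanning '56h2j8j6d9eh8h4e':
  pos 0: '5' -> DIGIT
  pos 1: '6' -> DIGIT
  pos 3: '2' -> DIGIT
  pos 5: '8' -> DIGIT
  pos 7: '6' -> DIGIT
  pos 9: '9' -> DIGIT
  pos 12: '8' -> DIGIT
  pos 14: '4' -> DIGIT
Digits found: ['5', '6', '2', '8', '6', '9', '8', '4']
Total: 8

8


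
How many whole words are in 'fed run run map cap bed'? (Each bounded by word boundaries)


Word boundaries (\b) mark the start/end of each word.
Text: 'fed run run map cap bed'
Splitting by whitespace:
  Word 1: 'fed'
  Word 2: 'run'
  Word 3: 'run'
  Word 4: 'map'
  Word 5: 'cap'
  Word 6: 'bed'
Total whole words: 6

6


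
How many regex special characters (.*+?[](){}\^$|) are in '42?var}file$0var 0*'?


Regex special characters are: . * + ? [ ] ( ) { } \ ^ $ |
Scanning '42?var}file$0var 0*':
  pos 2: '?' -> SPECIAL
  pos 6: '}' -> SPECIAL
  pos 11: '$' -> SPECIAL
  pos 18: '*' -> SPECIAL
Special chars found: ['?', '}', '$', '*']
Total: 4

4
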